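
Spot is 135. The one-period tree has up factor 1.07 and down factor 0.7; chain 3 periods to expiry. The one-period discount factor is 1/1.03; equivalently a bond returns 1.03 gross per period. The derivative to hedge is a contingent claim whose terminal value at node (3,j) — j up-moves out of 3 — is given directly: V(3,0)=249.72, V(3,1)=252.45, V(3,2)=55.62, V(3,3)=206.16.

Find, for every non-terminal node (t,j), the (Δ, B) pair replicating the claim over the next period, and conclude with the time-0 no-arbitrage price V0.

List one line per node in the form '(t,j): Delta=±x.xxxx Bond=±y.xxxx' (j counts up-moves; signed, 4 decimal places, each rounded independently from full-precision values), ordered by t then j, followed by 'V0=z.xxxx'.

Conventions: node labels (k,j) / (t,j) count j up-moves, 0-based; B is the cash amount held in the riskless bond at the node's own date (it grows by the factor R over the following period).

(0,0): Delta=1.5441 Bond=-53.9557
(1,0): Delta=-4.8663 Bond=550.2122
(1,1): Delta=2.0524 Bond=-129.0030
(2,0): Delta=0.1115 Bond=237.4322
(2,1): Delta=-5.2611 Bond=606.6321
(2,2): Delta=2.6324 Bond=-222.5101
V0=154.4985

The replicating-portfolio and risk-neutral prices coincide; use p* = (1.03−0.7)/(1.07−0.7) = 0.8919 for the latter.
At maturity the claim pays: V(3,0)=249.7200, V(3,1)=252.4500, V(3,2)=55.6200, V(3,3)=206.1600
(2,0): S=66.1500. Δ = (V_up−V_dn)/(S_up−S_dn) = (252.4500−249.7200)/(70.7805−46.3050) = 0.1115. V = [p*·252.4500 + (1−p*)·249.7200]/1.03 = 244.8105. B = V − Δ·S = 237.4322.
(2,1): S=101.1150. Δ = (V_up−V_dn)/(S_up−S_dn) = (55.6200−252.4500)/(108.1931−70.7805) = -5.2611. V = [p*·55.6200 + (1−p*)·252.4500]/1.03 = 74.6591. B = V − Δ·S = 606.6321.
(2,2): S=154.5615. Δ = (V_up−V_dn)/(S_up−S_dn) = (206.1600−55.6200)/(165.3808−108.1930) = 2.6324. V = [p*·206.1600 + (1−p*)·55.6200]/1.03 = 184.3548. B = V − Δ·S = -222.5101.
(1,0): S=94.5000. Δ = (V_up−V_dn)/(S_up−S_dn) = (74.6591−244.8105)/(101.1150−66.1500) = -4.8663. V = [p*·74.6591 + (1−p*)·244.8105]/1.03 = 90.3436. B = V − Δ·S = 550.2122.
(1,1): S=144.4500. Δ = (V_up−V_dn)/(S_up−S_dn) = (184.3548−74.6591)/(154.5615−101.1150) = 2.0524. V = [p*·184.3548 + (1−p*)·74.6591]/1.03 = 167.4716. B = V − Δ·S = -129.0030.
(0,0): S=135.0000. Δ = (V_up−V_dn)/(S_up−S_dn) = (167.4716−90.3436)/(144.4500−94.5000) = 1.5441. V = [p*·167.4716 + (1−p*)·90.3436]/1.03 = 154.4985. B = V − Δ·S = -53.9557.
As a check, the time-0 holding Δ(0,0)·S0 + B(0,0) comes to 154.4985 — exactly V0.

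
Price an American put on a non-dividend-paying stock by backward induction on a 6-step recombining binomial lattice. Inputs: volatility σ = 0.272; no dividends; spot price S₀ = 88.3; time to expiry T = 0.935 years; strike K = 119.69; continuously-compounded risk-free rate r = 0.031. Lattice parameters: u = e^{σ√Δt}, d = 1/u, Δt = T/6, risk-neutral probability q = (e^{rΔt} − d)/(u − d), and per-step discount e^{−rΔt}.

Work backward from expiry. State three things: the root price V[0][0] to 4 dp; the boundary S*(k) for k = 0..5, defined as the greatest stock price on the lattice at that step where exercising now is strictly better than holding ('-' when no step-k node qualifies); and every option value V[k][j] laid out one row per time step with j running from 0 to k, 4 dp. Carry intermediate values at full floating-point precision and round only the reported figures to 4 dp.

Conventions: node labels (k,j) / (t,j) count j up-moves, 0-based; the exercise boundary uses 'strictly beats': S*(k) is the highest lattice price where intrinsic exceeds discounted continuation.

Δt=0.15583, u=1.11335, d=0.89819, q=0.49569, disc=e^(-rΔt)=0.99518
k=6 terminal: V=max(K-S,0) → 73.3273 62.2211 48.4544 31.3900 10.2378 0.0000 0.0000
k=5: j=0 S=51.6180 intr=68.0720 cont=67.4952 V=68.0720[EX]; j=1 S=63.9830 intr=55.7070 cont=55.1301 V=55.7070[EX]; j=2 S=79.3102 intr=40.3798 cont=39.8030 V=40.3798[EX]; j=3 S=98.3089 intr=21.3811 cont=20.8043 V=21.3811[EX]; j=4 S=121.8587 intr=0.0000 cont=5.1381 V=5.1381[hold]; j=5 S=151.0499 intr=0.0000 cont=0.0000 V=0.0000[hold]  S*(5)=98.3089
k=4: j=0 S=57.4689 intr=62.2211 cont=61.6443 V=62.2211[EX]; j=1 S=71.2356 intr=48.4544 cont=47.8776 V=48.4544[EX]; j=2 S=88.3000 intr=31.3900 cont=30.8132 V=31.3900[EX]; j=3 S=109.4522 intr=10.2378 cont=13.2654 V=13.2654[hold]; j=4 S=135.6714 intr=0.0000 cont=2.5787 V=2.5787[hold]  S*(4)=88.3000
k=3: j=0 S=63.9830 intr=55.7070 cont=55.1301 V=55.7070[EX]; j=1 S=79.3102 intr=40.3798 cont=39.8030 V=40.3798[EX]; j=2 S=98.3089 intr=21.3811 cont=22.2979 V=22.2979[hold]; j=3 S=121.8587 intr=0.0000 cont=7.9298 V=7.9298[hold]  S*(3)=79.3102
k=2: j=0 S=71.2356 intr=48.4544 cont=47.8776 V=48.4544[EX]; j=1 S=88.3000 intr=31.3900 cont=31.2654 V=31.3900[EX]; j=2 S=109.4522 intr=10.2378 cont=15.1026 V=15.1026[hold]  S*(2)=88.3000
k=1: j=0 S=79.3102 intr=40.3798 cont=39.8030 V=40.3798[EX]; j=1 S=98.3089 intr=21.3811 cont=23.2042 V=23.2042[hold]  S*(1)=79.3102
k=0: j=0 S=88.3000 intr=31.3900 cont=31.7125 V=31.7125[hold]  S*(0)=-

price = 31.7125
boundary = - 79.3102 88.3000 79.3102 88.3000 98.3089
tree:
31.7125
40.3798 23.2042
48.4544 31.3900 15.1026
55.7070 40.3798 22.2979 7.9298
62.2211 48.4544 31.3900 13.2654 2.5787
68.0720 55.7070 40.3798 21.3811 5.1381 0.0000
73.3273 62.2211 48.4544 31.3900 10.2378 0.0000 0.0000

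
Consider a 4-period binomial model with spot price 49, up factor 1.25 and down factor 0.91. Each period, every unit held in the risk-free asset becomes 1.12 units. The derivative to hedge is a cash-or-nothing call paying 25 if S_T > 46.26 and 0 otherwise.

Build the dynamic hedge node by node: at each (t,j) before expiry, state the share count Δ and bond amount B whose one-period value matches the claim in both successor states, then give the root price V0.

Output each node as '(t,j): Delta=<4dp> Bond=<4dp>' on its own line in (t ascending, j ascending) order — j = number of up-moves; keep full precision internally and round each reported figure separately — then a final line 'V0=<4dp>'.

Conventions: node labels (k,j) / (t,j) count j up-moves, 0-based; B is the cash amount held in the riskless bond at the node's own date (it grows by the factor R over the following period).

(0,0): Delta=0.2893 Bond=-0.8232
(1,0): Delta=0.6209 Bond=-15.7065
(1,1): Delta=0.1399 Bond=8.2304
(2,0): Delta=0.9993 Bond=-32.9463
(2,1): Delta=0.4504 Bond=-8.0857
(2,2): Delta=0.0000 Bond=19.9298
(3,0): Delta=0.0000 Bond=0.0000
(3,1): Delta=1.4497 Bond=-59.7426
(3,2): Delta=0.0000 Bond=22.3214
(3,3): Delta=0.0000 Bond=22.3214
V0=13.3543

No-arbitrage ⇒ martingale measure with p* = (R−d)/(u−d) = 0.6176.
Expiry values: V(4,0)=0.0000, V(4,1)=0.0000, V(4,2)=25.0000, V(4,3)=25.0000, V(4,4)=25.0000
Node (3,0) S=36.9250: V=(p*·0.0000+(1−p*)·0.0000)/1.12=0.0000; Δ=(0.0000−0.0000)/(46.1562−33.6017)=0.0000; B=V−Δ·S=0.0000
Node (3,1) S=50.7211: V=(p*·25.0000+(1−p*)·0.0000)/1.12=13.7868; Δ=(25.0000−0.0000)/(63.4014−46.1562)=1.4497; B=V−Δ·S=-59.7426
Node (3,2) S=69.6719: V=(p*·25.0000+(1−p*)·25.0000)/1.12=22.3214; Δ=(25.0000−25.0000)/(87.0898−63.4014)=0.0000; B=V−Δ·S=22.3214
Node (3,3) S=95.7031: V=(p*·25.0000+(1−p*)·25.0000)/1.12=22.3214; Δ=(25.0000−25.0000)/(119.6289−87.0898)=0.0000; B=V−Δ·S=22.3214
Node (2,0) S=40.5769: V=(p*·13.7868+(1−p*)·0.0000)/1.12=7.6030; Δ=(13.7868−0.0000)/(50.7211−36.9250)=0.9993; B=V−Δ·S=-32.9463
Node (2,1) S=55.7375: V=(p*·22.3214+(1−p*)·13.7868)/1.12=17.0162; Δ=(22.3214−13.7868)/(69.6719−50.7211)=0.4504; B=V−Δ·S=-8.0857
Node (2,2) S=76.5625: V=(p*·22.3214+(1−p*)·22.3214)/1.12=19.9298; Δ=(22.3214−22.3214)/(95.7031−69.6719)=0.0000; B=V−Δ·S=19.9298
Node (1,0) S=44.5900: V=(p*·17.0162+(1−p*)·7.6030)/1.12=11.9795; Δ=(17.0162−7.6030)/(55.7375−40.5769)=0.6209; B=V−Δ·S=-15.7065
Node (1,1) S=61.2500: V=(p*·19.9298+(1−p*)·17.0162)/1.12=16.7998; Δ=(19.9298−17.0162)/(76.5625−55.7375)=0.1399; B=V−Δ·S=8.2304
Node (0,0) S=49.0000: V=(p*·16.7998+(1−p*)·11.9795)/1.12=13.3543; Δ=(16.7998−11.9795)/(61.2500−44.5900)=0.2893; B=V−Δ·S=-0.8232
Sanity check at the root: Δ(0,0)·S0 + B(0,0) reproduces V0 = 13.3543.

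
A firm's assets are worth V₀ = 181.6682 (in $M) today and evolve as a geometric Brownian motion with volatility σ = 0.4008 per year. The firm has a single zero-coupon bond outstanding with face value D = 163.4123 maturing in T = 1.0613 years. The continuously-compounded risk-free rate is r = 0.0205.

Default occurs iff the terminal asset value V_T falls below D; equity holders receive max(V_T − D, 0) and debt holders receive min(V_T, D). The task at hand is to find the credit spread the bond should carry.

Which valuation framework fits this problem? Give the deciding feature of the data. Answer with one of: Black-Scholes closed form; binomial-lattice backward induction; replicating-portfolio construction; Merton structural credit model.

Key observation: the asked-for credit quantity lives on the firm's capital structure — asset value, asset volatility, debt face 163.4123 — which is the structural model's domain.

framework: Merton structural credit model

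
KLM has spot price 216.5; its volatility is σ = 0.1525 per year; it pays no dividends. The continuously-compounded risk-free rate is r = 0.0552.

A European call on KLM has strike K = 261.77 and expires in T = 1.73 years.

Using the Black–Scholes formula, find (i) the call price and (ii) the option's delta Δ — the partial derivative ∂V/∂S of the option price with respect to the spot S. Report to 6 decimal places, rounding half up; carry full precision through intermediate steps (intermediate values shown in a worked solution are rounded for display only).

σ√T = 0.1525·√1.73 = 0.200582
d₁ = (ln(S/K) + (r+σ²/2)T) / (σ√T) = (ln(216.5/261.77) + (0.0552+0.1525²/2)·1.73) / 0.200582 = (-0.189876 + 0.115613) / 0.200582 = -0.370237
d₂ = d₁ − σ√T = -0.370237 − 0.200582 = -0.570820
e^{−rT} = 0.908922
N(d₁) = 0.355603,  N(d₂) = 0.284061
Call price V = S·N(d₁) − K·e^{−rT}·N(d₂) = 76.988034 − 67.586211 = 9.401823
Δ = N(d₁) = 0.355603

price = 9.401823
Δ = 0.355603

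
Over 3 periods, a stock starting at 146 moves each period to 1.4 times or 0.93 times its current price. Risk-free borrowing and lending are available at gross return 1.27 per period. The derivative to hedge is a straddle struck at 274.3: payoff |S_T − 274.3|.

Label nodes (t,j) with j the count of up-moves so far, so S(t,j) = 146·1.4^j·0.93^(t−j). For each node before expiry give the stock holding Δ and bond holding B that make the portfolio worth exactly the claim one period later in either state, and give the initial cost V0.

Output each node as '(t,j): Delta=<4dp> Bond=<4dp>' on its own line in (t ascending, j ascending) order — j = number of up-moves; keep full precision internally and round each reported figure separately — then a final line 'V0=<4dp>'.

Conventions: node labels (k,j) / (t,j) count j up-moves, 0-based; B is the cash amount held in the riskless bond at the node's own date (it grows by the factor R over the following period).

Under the risk-neutral measure, an up-move has probability p* = (R−d)/(u−d) = 0.7234 and values discount at R = 1.27.
Expiry values: V(3,0)=156.8639, V(3,1)=97.5144, V(3,2)=8.1712, V(3,3)=126.3240
Node (2,0) S=126.2754: V=(p*·97.5144+(1−p*)·156.8639)/1.27=89.7089; Δ=(97.5144−156.8639)/(176.7856−117.4361)=-1.0000; B=V−Δ·S=215.9843
Node (2,1) S=190.0920: V=(p*·8.1712+(1−p*)·97.5144)/1.27=25.8923; Δ=(8.1712−97.5144)/(266.1288−176.7856)=-1.0000; B=V−Δ·S=215.9843
Node (2,2) S=286.1600: V=(p*·126.3240+(1−p*)·8.1712)/1.27=73.7350; Δ=(126.3240−8.1712)/(400.6240−266.1288)=0.8785; B=V−Δ·S=-177.6539
Node (1,0) S=135.7800: V=(p*·25.8923+(1−p*)·89.7089)/1.27=34.2863; Δ=(25.8923−89.7089)/(190.0920−126.2754)=-1.0000; B=V−Δ·S=170.0663
Node (1,1) S=204.4000: V=(p*·73.7350+(1−p*)·25.8923)/1.27=47.6393; Δ=(73.7350−25.8923)/(286.1600−190.0920)=0.4980; B=V−Δ·S=-54.1538
Node (0,0) S=146.0000: V=(p*·47.6393+(1−p*)·34.2863)/1.27=34.6031; Δ=(47.6393−34.2863)/(204.4000−135.7800)=0.1946; B=V−Δ·S=6.1926
As a check, the time-0 holding Δ(0,0)·S0 + B(0,0) comes to 34.6031 — exactly V0.

(0,0): Delta=0.1946 Bond=6.1926
(1,0): Delta=-1.0000 Bond=170.0663
(1,1): Delta=0.4980 Bond=-54.1538
(2,0): Delta=-1.0000 Bond=215.9843
(2,1): Delta=-1.0000 Bond=215.9843
(2,2): Delta=0.8785 Bond=-177.6539
V0=34.6031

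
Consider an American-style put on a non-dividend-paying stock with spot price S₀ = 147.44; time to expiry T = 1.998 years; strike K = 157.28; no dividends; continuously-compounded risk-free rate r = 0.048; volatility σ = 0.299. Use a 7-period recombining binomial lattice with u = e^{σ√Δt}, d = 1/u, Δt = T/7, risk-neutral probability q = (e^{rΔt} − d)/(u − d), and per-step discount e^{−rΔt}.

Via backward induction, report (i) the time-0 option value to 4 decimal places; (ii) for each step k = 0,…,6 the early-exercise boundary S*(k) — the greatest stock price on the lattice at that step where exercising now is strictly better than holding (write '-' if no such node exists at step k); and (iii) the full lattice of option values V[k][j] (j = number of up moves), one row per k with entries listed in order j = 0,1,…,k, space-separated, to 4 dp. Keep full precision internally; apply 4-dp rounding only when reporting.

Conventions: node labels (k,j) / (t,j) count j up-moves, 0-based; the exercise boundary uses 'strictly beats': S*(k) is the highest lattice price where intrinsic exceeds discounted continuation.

Δt=0.28543, u=1.17321, d=0.85236, q=0.50314, disc=e^(-rΔt)=0.98639
k=7 terminal: V=max(K-S,0) → 109.0864 90.9455 65.9760 31.6075 0.0000 0.0000 0.0000 0.0000
k=6: j=0 S=56.5411 intr=100.7389 cont=98.5988 V=100.7389[EX]; j=1 S=77.8242 intr=79.4558 cont=77.3157 V=79.4558[EX]; j=2 S=107.1186 intr=50.1614 cont=48.0213 V=50.1614[EX]; j=3 S=147.4400 intr=9.8400 cont=15.4907 V=15.4907[hold]; j=4 S=202.9391 intr=0.0000 cont=0.0000 V=0.0000[hold]; j=5 S=279.3291 intr=0.0000 cont=0.0000 V=0.0000[hold]; j=6 S=384.4736 intr=0.0000 cont=0.0000 V=0.0000[hold]  S*(6)=107.1186
k=5: j=0 S=66.3345 intr=90.9455 cont=88.8054 V=90.9455[EX]; j=1 S=91.3040 intr=65.9760 cont=63.8359 V=65.9760[EX]; j=2 S=125.6725 intr=31.6075 cont=32.2718 V=32.2718[hold]; j=3 S=172.9779 intr=0.0000 cont=7.5919 V=7.5919[hold]; j=4 S=238.0899 intr=0.0000 cont=0.0000 V=0.0000[hold]; j=5 S=327.7112 intr=0.0000 cont=0.0000 V=0.0000[hold]  S*(5)=91.3040
k=4: j=0 S=77.8242 intr=79.4558 cont=77.3157 V=79.4558[EX]; j=1 S=107.1186 intr=50.1614 cont=48.3509 V=50.1614[EX]; j=2 S=147.4400 intr=9.8400 cont=19.5841 V=19.5841[hold]; j=3 S=202.9391 intr=0.0000 cont=3.7208 V=3.7208[hold]; j=4 S=279.3291 intr=0.0000 cont=0.0000 V=0.0000[hold]  S*(4)=107.1186
k=3: j=0 S=91.3040 intr=65.9760 cont=63.8359 V=65.9760[EX]; j=1 S=125.6725 intr=31.6075 cont=34.3034 V=34.3034[hold]; j=2 S=172.9779 intr=0.0000 cont=11.4447 V=11.4447[hold]; j=3 S=238.0899 intr=0.0000 cont=1.8235 V=1.8235[hold]  S*(3)=91.3040
k=2: j=0 S=107.1186 intr=50.1614 cont=49.3592 V=50.1614[EX]; j=1 S=147.4400 intr=9.8400 cont=22.4919 V=22.4919[hold]; j=2 S=202.9391 intr=0.0000 cont=6.5140 V=6.5140[hold]  S*(2)=107.1186
k=1: j=0 S=125.6725 intr=31.6075 cont=35.7465 V=35.7465[hold]; j=1 S=172.9779 intr=0.0000 cont=14.2560 V=14.2560[hold]  S*(1)=-
k=0: j=0 S=147.4400 intr=9.8400 cont=24.5944 V=24.5944[hold]  S*(0)=-

price = 24.5944
boundary = - - 107.1186 91.3040 107.1186 91.3040 107.1186
tree:
24.5944
35.7465 14.2560
50.1614 22.4919 6.5140
65.9760 34.3034 11.4447 1.8235
79.4558 50.1614 19.5841 3.7208 0.0000
90.9455 65.9760 32.2718 7.5919 0.0000 0.0000
100.7389 79.4558 50.1614 15.4907 0.0000 0.0000 0.0000
109.0864 90.9455 65.9760 31.6075 0.0000 0.0000 0.0000 0.0000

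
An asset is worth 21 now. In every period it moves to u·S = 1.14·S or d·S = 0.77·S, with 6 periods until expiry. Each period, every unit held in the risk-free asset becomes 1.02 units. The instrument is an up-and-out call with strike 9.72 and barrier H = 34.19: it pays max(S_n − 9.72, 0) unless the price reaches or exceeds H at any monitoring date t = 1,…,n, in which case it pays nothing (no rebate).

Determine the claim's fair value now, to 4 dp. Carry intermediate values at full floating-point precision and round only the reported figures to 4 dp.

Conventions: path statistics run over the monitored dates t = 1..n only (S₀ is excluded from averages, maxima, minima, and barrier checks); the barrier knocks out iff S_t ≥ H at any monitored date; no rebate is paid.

price = 7.3942

No-arbitrage gives p* = (R−d)/(u−d) = 0.6757: enumerate every path, weight its payoff by its p*-probability, and discount by R^6.
Enumerate all 2^6 = 64 price paths (U = up ×1.14, D = down ×0.77); each path with k up-moves has probability p*^k·(1−p*)^(6−k).
DDDDDD: M=16.1700, payoff=0.0000, prob=0.001164
UDDDDD: M=23.9400, payoff=0.0000, prob=0.002425
DUDDDD: M=18.4338, payoff=0.0000, prob=0.002425
UUDDDD: M=27.2916, payoff=0.0000, prob=0.005051
DDUDDD: M=16.1700, payoff=0.0000, prob=0.002425
UDUDDD: M=23.9400, payoff=0.0000, prob=0.005051
DUUDDD: M=21.0145, payoff=0.0000, prob=0.005051
UUUDDD: M=31.1124, payoff=4.4838, prob=0.010523
DDDUDD: M=16.1700, payoff=0.0000, prob=0.002425
UDDUDD: M=23.9400, payoff=0.0000, prob=0.005051
DUDUDD: M=18.4338, payoff=0.0000, prob=0.005051
UUDUDD: M=27.2916, payoff=4.4838, prob=0.010523
DDUUDD: M=16.1812, payoff=0.0000, prob=0.005051
UDUUDD: M=23.9566, payoff=4.4838, prob=0.010523
DUUUDD: M=23.9566, payoff=4.4838, prob=0.010523
UUUUDD: M=35.4682, payoff=0.0000, prob=0.021924
DDDDUD: M=16.1700, payoff=0.0000, prob=0.002425
UDDDUD: M=23.9400, payoff=0.0000, prob=0.005051
DUDDUD: M=18.4338, payoff=0.0000, prob=0.005051
UUDDUD: M=27.2916, payoff=4.4838, prob=0.010523
DDUDUD: M=16.1700, payoff=0.0000, prob=0.005051
UDUDUD: M=23.9400, payoff=4.4838, prob=0.010523
DUUDUD: M=21.0145, payoff=4.4838, prob=0.010523
UUUDUD: M=31.1124, payoff=11.3091, prob=0.021924
DDDUUD: M=16.1700, payoff=0.0000, prob=0.005051
UDDUUD: M=23.9400, payoff=4.4838, prob=0.010523
DUDUUD: M=18.4466, payoff=4.4838, prob=0.010523
UUDUUD: M=27.3105, payoff=11.3091, prob=0.021924
DDUUUD: M=18.4466, payoff=4.4838, prob=0.010523
UDUUUD: M=27.3105, payoff=11.3091, prob=0.021924
DUUUUD: M=27.3105, payoff=11.3091, prob=0.021924
UUUUUD: M=40.4337, payoff=0.0000, prob=0.045674
DDDDDU: M=16.1700, payoff=0.0000, prob=0.002425
UDDDDU: M=23.9400, payoff=0.0000, prob=0.005051
DUDDDU: M=18.4338, payoff=0.0000, prob=0.005051
UUDDDU: M=27.2916, payoff=4.4838, prob=0.010523
DDUDDU: M=16.1700, payoff=0.0000, prob=0.005051
UDUDDU: M=23.9400, payoff=4.4838, prob=0.010523
DUUDDU: M=21.0145, payoff=4.4838, prob=0.010523
UUUDDU: M=31.1124, payoff=11.3091, prob=0.021924
DDDUDU: M=16.1700, payoff=0.0000, prob=0.005051
UDDUDU: M=23.9400, payoff=4.4838, prob=0.010523
DUDUDU: M=18.4338, payoff=4.4838, prob=0.010523
UUDUDU: M=27.2916, payoff=11.3091, prob=0.021924
DDUUDU: M=16.1812, payoff=4.4838, prob=0.010523
UDUUDU: M=23.9566, payoff=11.3091, prob=0.021924
DUUUDU: M=23.9566, payoff=11.3091, prob=0.021924
UUUUDU: M=35.4682, payoff=0.0000, prob=0.045674
DDDDUU: M=16.1700, payoff=0.0000, prob=0.005051
UDDDUU: M=23.9400, payoff=4.4838, prob=0.010523
DUDDUU: M=18.4338, payoff=4.4838, prob=0.010523
UUDDUU: M=27.2916, payoff=11.3091, prob=0.021924
DDUDUU: M=16.1700, payoff=4.4838, prob=0.010523
UDUDUU: M=23.9400, payoff=11.3091, prob=0.021924
DUUDUU: M=21.0291, payoff=11.3091, prob=0.021924
UUUDUU: M=31.1340, payoff=21.4140, prob=0.045674
DDDUUU: M=16.1700, payoff=4.4838, prob=0.010523
UDDUUU: M=23.9400, payoff=11.3091, prob=0.021924
DUDUUU: M=21.0291, payoff=11.3091, prob=0.021924
UUDUUU: M=31.1340, payoff=21.4140, prob=0.045674
DDUUUU: M=21.0291, payoff=11.3091, prob=0.021924
UDUUUU: M=31.1340, payoff=21.4140, prob=0.045674
DUUUUU: M=31.1340, payoff=21.4140, prob=0.045674
UUUUUU: M=46.0944, payoff=0.0000, prob=0.095155
Price = Σ prob·payoff / R^6 = 8.327063 / 1.126162 = 7.3942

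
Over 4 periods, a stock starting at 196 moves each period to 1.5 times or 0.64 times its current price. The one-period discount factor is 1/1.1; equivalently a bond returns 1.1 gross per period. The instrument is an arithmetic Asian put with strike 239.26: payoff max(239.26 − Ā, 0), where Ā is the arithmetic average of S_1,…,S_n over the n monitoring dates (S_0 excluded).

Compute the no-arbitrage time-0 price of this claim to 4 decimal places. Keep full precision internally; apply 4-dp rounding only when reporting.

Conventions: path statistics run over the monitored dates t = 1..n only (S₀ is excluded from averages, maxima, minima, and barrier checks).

price = 35.0411

Risk-neutral up-probability p* = (R−d)/(u−d) = (1.1−0.64)/(1.5−0.64) = 0.5349; the claim prices as the p*-weighted sum of path payoffs discounted by R^4.
Enumerate all 2^4 = 16 price paths (U = up ×1.5, D = down ×0.64); each path with k up-moves has probability p*^k·(1−p*)^(4−k).
DDDD: Ā=72.4963, payoff=166.7637, prob=0.046800
UDDD: Ā=169.9132, payoff=69.3468, prob=0.053820
DUDD: Ā=127.7732, payoff=111.4868, prob=0.053820
UUDD: Ā=299.4684, payoff=0.0000, prob=0.061893
DDUD: Ā=100.8036, payoff=138.4564, prob=0.053820
UDUD: Ā=236.2584, payoff=3.0016, prob=0.061893
DUUD: Ā=194.1184, payoff=45.1416, prob=0.061893
UUUD: Ā=454.9650, payoff=0.0000, prob=0.071177
DDDU: Ā=83.5430, payoff=155.7170, prob=0.053820
UDDU: Ā=195.8040, payoff=43.4560, prob=0.061893
DUDU: Ā=153.6640, payoff=85.5960, prob=0.061893
UUDU: Ā=360.1500, payoff=0.0000, prob=0.071177
DDUU: Ā=126.6944, payoff=112.5656, prob=0.061893
UDUU: Ā=296.9400, payoff=0.0000, prob=0.071177
DUUU: Ā=254.8000, payoff=0.0000, prob=0.071177
UUUU: Ā=597.1875, payoff=0.0000, prob=0.081854
Price = Σ prob·payoff / R^4 = 51.303620 / 1.464100 = 35.0411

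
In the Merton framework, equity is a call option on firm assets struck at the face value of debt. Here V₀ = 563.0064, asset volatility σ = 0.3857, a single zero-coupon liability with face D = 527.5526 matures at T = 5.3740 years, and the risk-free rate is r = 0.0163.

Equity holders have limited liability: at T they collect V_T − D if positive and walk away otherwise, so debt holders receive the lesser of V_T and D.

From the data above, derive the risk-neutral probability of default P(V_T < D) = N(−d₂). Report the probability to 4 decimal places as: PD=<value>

PD=0.6089

Apply the equity-as-call identities (strike 527.5526, horizon 5.3740 years):
d₁ = [ln(V₀/D) + (r + σ²/2)T] / (σ√T)
   = [ln(563.0064/527.5526) + (0.0163 + 0.5·0.3857²)·5.3740] / (0.3857·√5.3740)
   = [0.065042 + 0.487326] / 0.894125 = 0.617775
d₂ = d₁ − σ√T = 0.617775 − 0.894125 = -0.276350
risk-neutral PD = N(−d₂) = N(0.276350) = 0.608860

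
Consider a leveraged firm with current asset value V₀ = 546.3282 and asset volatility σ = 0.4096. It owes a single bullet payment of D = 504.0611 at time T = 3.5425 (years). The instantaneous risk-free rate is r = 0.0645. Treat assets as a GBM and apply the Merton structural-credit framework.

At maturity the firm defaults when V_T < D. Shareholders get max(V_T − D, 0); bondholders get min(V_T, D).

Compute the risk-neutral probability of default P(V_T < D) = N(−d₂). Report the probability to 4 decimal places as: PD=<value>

Apply the equity-as-call identities (strike 504.0611, horizon 3.5425 years):
d₁ = [ln(V₀/D) + (r + σ²/2)T] / (σ√T)
   = [ln(546.3282/504.0611) + (0.0645 + 0.5·0.4096²)·3.5425] / (0.4096·√3.5425)
   = [0.080522 + 0.525658] / 0.770930 = 0.786297
d₂ = d₁ − σ√T = 0.786297 − 0.770930 = 0.015367
risk-neutral PD = N(−d₂) = N(-0.015367) = 0.493870

PD=0.4939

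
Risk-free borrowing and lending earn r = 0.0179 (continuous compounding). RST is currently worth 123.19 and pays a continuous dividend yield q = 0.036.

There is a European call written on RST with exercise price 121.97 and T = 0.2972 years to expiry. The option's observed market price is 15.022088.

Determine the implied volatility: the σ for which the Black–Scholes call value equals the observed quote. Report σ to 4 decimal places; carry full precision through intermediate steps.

sigma = 0.5596

At σ = 0.5596 the Black–Scholes value reproduces the quote:
σ√T = 0.5596·√0.2972 = 0.305072
d₁ = (ln(S/K) + (r−q+σ²/2)T) / (σ√T) = (ln(123.19/121.97) + (0.0179−0.036+0.5596²/2)·0.2972) / 0.305072 = (0.009953 + 0.041155) / 0.305072 = 0.167527
d₂ = d₁ − σ√T = 0.167527 − 0.305072 = -0.137545
e^{−rT} = 0.994694
e^{−qT} = 0.989358
N(d₁) = 0.566522,  N(d₂) = 0.445300
V = S·e^{−qT}·N(d₁) − K·e^{−rT}·N(d₂) = 69.047180 − 54.025092 = 15.022088 (matching the quote); vega is positive throughout, so no other σ reproduces this price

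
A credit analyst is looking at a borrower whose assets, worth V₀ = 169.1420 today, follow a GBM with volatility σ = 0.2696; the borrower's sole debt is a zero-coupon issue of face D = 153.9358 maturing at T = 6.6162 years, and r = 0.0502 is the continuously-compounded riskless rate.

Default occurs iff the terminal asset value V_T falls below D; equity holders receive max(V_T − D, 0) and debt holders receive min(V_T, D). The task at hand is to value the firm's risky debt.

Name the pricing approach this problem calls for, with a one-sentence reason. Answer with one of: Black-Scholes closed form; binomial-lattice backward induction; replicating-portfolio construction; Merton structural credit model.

framework: Merton structural credit model

Key observation: the asked-for credit quantity lives on the firm's capital structure — asset value, asset volatility, debt face 153.9358 — which is the structural model's domain.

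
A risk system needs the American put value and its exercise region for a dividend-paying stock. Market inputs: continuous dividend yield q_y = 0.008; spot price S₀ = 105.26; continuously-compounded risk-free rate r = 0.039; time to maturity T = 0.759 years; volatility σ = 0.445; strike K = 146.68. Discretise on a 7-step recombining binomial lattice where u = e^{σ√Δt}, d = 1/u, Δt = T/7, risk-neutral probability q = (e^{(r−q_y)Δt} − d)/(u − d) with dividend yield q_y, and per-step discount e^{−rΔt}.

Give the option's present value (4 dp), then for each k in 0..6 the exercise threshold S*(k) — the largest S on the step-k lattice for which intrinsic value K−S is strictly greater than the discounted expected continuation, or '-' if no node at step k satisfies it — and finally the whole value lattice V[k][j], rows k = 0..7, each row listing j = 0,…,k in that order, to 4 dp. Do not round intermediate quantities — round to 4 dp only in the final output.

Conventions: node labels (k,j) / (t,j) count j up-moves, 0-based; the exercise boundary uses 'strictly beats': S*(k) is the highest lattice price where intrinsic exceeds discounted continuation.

price = 44.9183
boundary = - - 78.5213 90.9129 78.5213 90.9129 105.2600
tree:
44.9183
56.2523 32.7861
68.1587 43.5883 21.1337
78.8613 55.7671 30.5099 10.9541
88.1051 68.1587 42.3035 17.7408 3.5471
96.0890 78.8613 55.7671 27.7931 6.7834 0.0000
102.9846 88.1051 68.1587 41.4200 12.9726 0.0000 0.0000
108.9404 96.0890 78.8613 55.7671 24.8087 0.0000 0.0000 0.0000

params: Δt=0.10843 u=1.15781 d=0.86370 q=0.47488 e^(-rΔt)=0.99578
t_7 payoffs: 108.9404 96.0890 78.8613 55.7671 24.8087 0.0000 0.0000 0.0000
t_6: node(6,0) S=43.6954 payoff=102.9846 vs cont=102.4035 → 102.9846 [stop]  node(6,1) S=58.5749 payoff=88.1051 vs cont=87.5369 → 88.1051 [stop]  node(6,2) S=78.5213 payoff=68.1587 vs cont=67.6078 → 68.1587 [stop]  node(6,3) S=105.2600 payoff=41.4200 vs cont=40.8923 → 41.4200 [stop]  node(6,4) S=141.1040 payoff=5.5760 vs cont=12.9726 → 12.9726 [wait]  node(6,5) S=189.1538 payoff=0.0000 vs cont=0.0000 → 0.0000 [wait]  node(6,6) S=253.5660 payoff=0.0000 vs cont=0.0000 → 0.0000 [wait]  ⇒ S*(6)=105.2600
t_5: node(5,0) S=50.5910 payoff=96.0890 vs cont=95.5139 → 96.0890 [stop]  node(5,1) S=67.8187 payoff=78.8613 vs cont=78.3011 → 78.8613 [stop]  node(5,2) S=90.9129 payoff=55.7671 vs cont=55.2270 → 55.7671 [stop]  node(5,3) S=121.8713 payoff=24.8087 vs cont=27.7931 → 27.7931 [wait]  node(5,4) S=163.3718 payoff=0.0000 vs cont=6.7834 → 6.7834 [wait]  node(5,5) S=219.0045 payoff=0.0000 vs cont=0.0000 → 0.0000 [wait]  ⇒ S*(5)=90.9129
t_4: node(4,0) S=58.5749 payoff=88.1051 vs cont=87.5369 → 88.1051 [stop]  node(4,1) S=78.5213 payoff=68.1587 vs cont=67.6078 → 68.1587 [stop]  node(4,2) S=105.2600 payoff=41.4200 vs cont=42.3035 → 42.3035 [wait]  node(4,3) S=141.1040 payoff=5.5760 vs cont=17.7408 → 17.7408 [wait]  node(4,4) S=189.1538 payoff=0.0000 vs cont=3.5471 → 3.5471 [wait]  ⇒ S*(4)=78.5213
t_3: node(3,0) S=67.8187 payoff=78.8613 vs cont=78.3011 → 78.8613 [stop]  node(3,1) S=90.9129 payoff=55.7671 vs cont=55.6448 → 55.7671 [stop]  node(3,2) S=121.8713 payoff=24.8087 vs cont=30.5099 → 30.5099 [wait]  node(3,3) S=163.3718 payoff=0.0000 vs cont=10.9541 → 10.9541 [wait]  ⇒ S*(3)=90.9129
t_2: node(2,0) S=78.5213 payoff=68.1587 vs cont=67.6078 → 68.1587 [stop]  node(2,1) S=105.2600 payoff=41.4200 vs cont=43.5883 → 43.5883 [wait]  node(2,2) S=141.1040 payoff=5.5760 vs cont=21.1337 → 21.1337 [wait]  ⇒ S*(2)=78.5213
t_1: node(1,0) S=90.9129 payoff=55.7671 vs cont=56.2523 → 56.2523 [wait]  node(1,1) S=121.8713 payoff=24.8087 vs cont=32.7861 → 32.7861 [wait]  ⇒ S*(1)=-
t_0: node(0,0) S=105.2600 payoff=41.4200 vs cont=44.9183 → 44.9183 [wait]  ⇒ S*(0)=-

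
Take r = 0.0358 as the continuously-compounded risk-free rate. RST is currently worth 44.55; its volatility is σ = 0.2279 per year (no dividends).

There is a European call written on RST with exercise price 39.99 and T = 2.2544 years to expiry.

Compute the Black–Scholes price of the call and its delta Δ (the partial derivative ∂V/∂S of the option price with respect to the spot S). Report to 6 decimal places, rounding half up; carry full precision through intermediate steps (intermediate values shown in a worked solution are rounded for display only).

price = 10.171430
Δ = 0.765013

σ√T = 0.2279·√2.2544 = 0.342184
d₁ = (ln(S/K) + (r+σ²/2)T) / (σ√T) = (ln(44.55/39.99) + (0.0358+0.2279²/2)·2.2544) / 0.342184 = (0.107983 + 0.139252) / 0.342184 = 0.722521
d₂ = d₁ − σ√T = 0.722521 − 0.342184 = 0.380337
e^{−rT} = 0.922463
N(d₁) = 0.765013,  N(d₂) = 0.648152
Call price V = S·N(d₁) − K·e^{−rT}·N(d₂) = 34.081326 − 23.909896 = 10.171430
Δ = N(d₁) = 0.765013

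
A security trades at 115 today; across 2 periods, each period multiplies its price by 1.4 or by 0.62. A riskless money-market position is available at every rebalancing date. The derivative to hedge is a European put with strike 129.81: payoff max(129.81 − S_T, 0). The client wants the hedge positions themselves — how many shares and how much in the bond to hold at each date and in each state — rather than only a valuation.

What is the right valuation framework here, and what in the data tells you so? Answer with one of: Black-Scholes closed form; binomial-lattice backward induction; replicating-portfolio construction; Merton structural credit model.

Key observation: since the answer must list Δ and B at each node of the 1.4/0.62 lattice on 115, the replicating-portfolio method — solving the two-state system at every node — is the one that applies.

framework: replicating-portfolio construction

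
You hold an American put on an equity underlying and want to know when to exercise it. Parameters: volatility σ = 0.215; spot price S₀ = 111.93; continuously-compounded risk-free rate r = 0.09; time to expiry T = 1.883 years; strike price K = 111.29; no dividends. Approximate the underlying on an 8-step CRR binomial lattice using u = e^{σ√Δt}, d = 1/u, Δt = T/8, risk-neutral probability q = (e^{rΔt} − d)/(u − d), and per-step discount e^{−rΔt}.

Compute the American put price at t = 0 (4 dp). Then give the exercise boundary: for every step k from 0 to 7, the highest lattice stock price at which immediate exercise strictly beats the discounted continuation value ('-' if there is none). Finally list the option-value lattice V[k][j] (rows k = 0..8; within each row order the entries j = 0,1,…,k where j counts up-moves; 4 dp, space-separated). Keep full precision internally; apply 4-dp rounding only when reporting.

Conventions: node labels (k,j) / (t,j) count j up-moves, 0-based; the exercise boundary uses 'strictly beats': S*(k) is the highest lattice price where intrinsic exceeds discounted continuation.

params: Δt=0.23538 u=1.10994 d=0.90095 q=0.57639 e^(-rΔt)=0.97904
t_8 payoffs: 62.7005 51.4291 37.5430 20.4357 0.0000 0.0000 0.0000 0.0000 0.0000
t_7: node(7,0) S=53.9316 payoff=57.3584 vs cont=55.0257 → 57.3584 [stop]  node(7,1) S=66.4422 payoff=44.8478 vs cont=42.5151 → 44.8478 [stop]  node(7,2) S=81.8550 payoff=29.4350 vs cont=27.1023 → 29.4350 [stop]  node(7,3) S=100.8431 payoff=10.4469 vs cont=8.4754 → 10.4469 [stop]  node(7,4) S=124.2359 payoff=0.0000 vs cont=0.0000 → 0.0000 [wait]  node(7,5) S=153.0552 payoff=0.0000 vs cont=0.0000 → 0.0000 [wait]  node(7,6) S=188.5597 payoff=0.0000 vs cont=0.0000 → 0.0000 [wait]  node(7,7) S=232.3004 payoff=0.0000 vs cont=0.0000 → 0.0000 [wait]  ⇒ S*(7)=100.8431
t_6: node(6,0) S=59.8609 payoff=51.4291 vs cont=49.0963 → 51.4291 [stop]  node(6,1) S=73.7470 payoff=37.5430 vs cont=35.2102 → 37.5430 [stop]  node(6,2) S=90.8543 payoff=20.4357 vs cont=18.1029 → 20.4357 [stop]  node(6,3) S=111.9300 payoff=0.0000 vs cont=4.3327 → 4.3327 [wait]  node(6,4) S=137.8947 payoff=0.0000 vs cont=0.0000 → 0.0000 [wait]  node(6,5) S=169.8824 payoff=0.0000 vs cont=0.0000 → 0.0000 [wait]  node(6,6) S=209.2905 payoff=0.0000 vs cont=0.0000 → 0.0000 [wait]  ⇒ S*(6)=90.8543
t_5: node(5,0) S=66.4422 payoff=44.8478 vs cont=42.5151 → 44.8478 [stop]  node(5,1) S=81.8550 payoff=29.4350 vs cont=27.1023 → 29.4350 [stop]  node(5,2) S=100.8431 payoff=10.4469 vs cont=10.9203 → 10.9203 [wait]  node(5,3) S=124.2359 payoff=0.0000 vs cont=1.7969 → 1.7969 [wait]  node(5,4) S=153.0552 payoff=0.0000 vs cont=0.0000 → 0.0000 [wait]  node(5,5) S=188.5597 payoff=0.0000 vs cont=0.0000 → 0.0000 [wait]  ⇒ S*(5)=81.8550
t_4: node(4,0) S=73.7470 payoff=37.5430 vs cont=35.2102 → 37.5430 [stop]  node(4,1) S=90.8543 payoff=20.4357 vs cont=18.3701 → 20.4357 [stop]  node(4,2) S=111.9300 payoff=0.0000 vs cont=5.5430 → 5.5430 [wait]  node(4,3) S=137.8947 payoff=0.0000 vs cont=0.7452 → 0.7452 [wait]  node(4,4) S=169.8824 payoff=0.0000 vs cont=0.0000 → 0.0000 [wait]  ⇒ S*(4)=90.8543
t_3: node(3,0) S=81.8550 payoff=29.4350 vs cont=27.1023 → 29.4350 [stop]  node(3,1) S=100.8431 payoff=10.4469 vs cont=11.6033 → 11.6033 [wait]  node(3,2) S=124.2359 payoff=0.0000 vs cont=2.7194 → 2.7194 [wait]  node(3,3) S=153.0552 payoff=0.0000 vs cont=0.3091 → 0.3091 [wait]  ⇒ S*(3)=81.8550
t_2: node(2,0) S=90.8543 payoff=20.4357 vs cont=18.7555 → 20.4357 [stop]  node(2,1) S=111.9300 payoff=0.0000 vs cont=6.3469 → 6.3469 [wait]  node(2,2) S=137.8947 payoff=0.0000 vs cont=1.3022 → 1.3022 [wait]  ⇒ S*(2)=90.8543
t_1: node(1,0) S=100.8431 payoff=10.4469 vs cont=12.0569 → 12.0569 [wait]  node(1,1) S=124.2359 payoff=0.0000 vs cont=3.3671 → 3.3671 [wait]  ⇒ S*(1)=-
t_0: node(0,0) S=111.9300 payoff=0.0000 vs cont=6.9005 → 6.9005 [wait]  ⇒ S*(0)=-

price = 6.9005
boundary = - - 90.8543 81.8550 90.8543 81.8550 90.8543 100.8431
tree:
6.9005
12.0569 3.3671
20.4357 6.3469 1.3022
29.4350 11.6033 2.7194 0.3091
37.5430 20.4357 5.5430 0.7452 0.0000
44.8478 29.4350 10.9203 1.7969 0.0000 0.0000
51.4291 37.5430 20.4357 4.3327 0.0000 0.0000 0.0000
57.3584 44.8478 29.4350 10.4469 0.0000 0.0000 0.0000 0.0000
62.7005 51.4291 37.5430 20.4357 0.0000 0.0000 0.0000 0.0000 0.0000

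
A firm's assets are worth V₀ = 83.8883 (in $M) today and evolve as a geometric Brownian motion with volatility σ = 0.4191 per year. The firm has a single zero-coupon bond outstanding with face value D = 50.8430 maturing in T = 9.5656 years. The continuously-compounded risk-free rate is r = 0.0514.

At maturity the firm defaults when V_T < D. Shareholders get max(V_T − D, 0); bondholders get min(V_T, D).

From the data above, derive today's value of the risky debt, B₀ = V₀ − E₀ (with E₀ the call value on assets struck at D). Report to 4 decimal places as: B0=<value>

B0=23.6062

Equity is a call on the firm's assets struck at D = 50.8430:
d₁ = [ln(V₀/D) + (r + σ²/2)T] / (σ√T)
   = [ln(83.8883/50.8430) + (0.0514 + 0.5·0.4191²)·9.5656] / (0.4191·√9.5656)
   = [0.500744 + 1.331746] / 1.296205 = 1.413734
d₂ = d₁ − σ√T = 1.413734 − 1.296205 = 0.117529
N(d₁) = 0.921280,  N(d₂) = 0.546780,  e^(−rT) = 0.611603
E₀ = V₀·N(d₁) − D·e^(−rT)·N(d₂)
   = 83.8883·0.921280 − 50.8430·0.611603·0.546780 = 60.282104
B₀ = V₀ − E₀ = 83.8883 − 60.282104 = 23.606196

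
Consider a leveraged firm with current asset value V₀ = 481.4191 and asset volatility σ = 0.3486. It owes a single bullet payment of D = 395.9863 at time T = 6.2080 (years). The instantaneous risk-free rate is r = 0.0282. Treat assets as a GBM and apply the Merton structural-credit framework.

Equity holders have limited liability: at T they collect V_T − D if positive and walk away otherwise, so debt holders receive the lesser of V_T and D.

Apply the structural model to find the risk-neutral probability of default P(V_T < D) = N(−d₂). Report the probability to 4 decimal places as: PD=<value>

PD=0.5031

Work the structural quantities from V₀ = 481.4191 against face 395.9863:
d₁ = [ln(V₀/D) + (r + σ²/2)T] / (σ√T)
   = [ln(481.4191/395.9863) + (0.0282 + 0.5·0.3486²)·6.2080] / (0.3486·√6.2080)
   = [0.195359 + 0.552270] / 0.868567 = 0.860761
d₂ = d₁ − σ√T = 0.860761 − 0.868567 = -0.007806
risk-neutral PD = N(−d₂) = N(0.007806) = 0.503114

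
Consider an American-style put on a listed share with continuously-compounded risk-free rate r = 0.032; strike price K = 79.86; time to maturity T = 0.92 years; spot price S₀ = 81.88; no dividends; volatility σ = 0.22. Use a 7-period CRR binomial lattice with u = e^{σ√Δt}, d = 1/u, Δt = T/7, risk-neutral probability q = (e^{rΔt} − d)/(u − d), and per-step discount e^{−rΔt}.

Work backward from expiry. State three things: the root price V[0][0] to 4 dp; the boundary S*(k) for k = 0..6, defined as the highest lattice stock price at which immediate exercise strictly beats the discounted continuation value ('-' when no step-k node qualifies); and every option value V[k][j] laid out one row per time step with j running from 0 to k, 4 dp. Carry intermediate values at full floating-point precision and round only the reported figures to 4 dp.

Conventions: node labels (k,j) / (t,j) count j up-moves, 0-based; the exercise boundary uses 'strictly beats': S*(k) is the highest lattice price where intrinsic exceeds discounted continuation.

Δt=0.13143, u=1.08302, d=0.92334, q=0.50646, disc=e^(-rΔt)=0.99580
k=7 terminal: V=max(K-S,0) → 33.0097 24.9074 15.4039 4.2568 0.0000 0.0000 0.0000 0.0000
k=6: j=0 S=50.7400 intr=29.1200 cont=28.7849 V=29.1200[EX]; j=1 S=59.5150 intr=20.3450 cont=20.0099 V=20.3450[EX]; j=2 S=69.8075 intr=10.0525 cont=9.7174 V=10.0525[EX]; j=3 S=81.8800 intr=0.0000 cont=2.0921 V=2.0921[hold]; j=4 S=96.0403 intr=0.0000 cont=0.0000 V=0.0000[hold]; j=5 S=112.6496 intr=0.0000 cont=0.0000 V=0.0000[hold]; j=6 S=132.1312 intr=0.0000 cont=0.0000 V=0.0000[hold]  S*(6)=69.8075
k=5: j=0 S=54.9526 intr=24.9074 cont=24.5722 V=24.9074[EX]; j=1 S=64.4561 intr=15.4039 cont=15.0687 V=15.4039[EX]; j=2 S=75.6032 intr=4.2568 cont=5.9956 V=5.9956[hold]; j=3 S=88.6780 intr=0.0000 cont=1.0282 V=1.0282[hold]; j=4 S=104.0140 intr=0.0000 cont=0.0000 V=0.0000[hold]; j=5 S=122.0021 intr=0.0000 cont=0.0000 V=0.0000[hold]  S*(5)=64.4561
k=4: j=0 S=59.5150 intr=20.3450 cont=20.0099 V=20.3450[EX]; j=1 S=69.8075 intr=10.0525 cont=10.5943 V=10.5943[hold]; j=2 S=81.8800 intr=0.0000 cont=3.4652 V=3.4652[hold]; j=3 S=96.0403 intr=0.0000 cont=0.5053 V=0.5053[hold]; j=4 S=112.6496 intr=0.0000 cont=0.0000 V=0.0000[hold]  S*(4)=59.5150
k=3: j=0 S=64.4561 intr=15.4039 cont=15.3420 V=15.4039[EX]; j=1 S=75.6032 intr=4.2568 cont=6.9543 V=6.9543[hold]; j=2 S=88.6780 intr=0.0000 cont=1.9579 V=1.9579[hold]; j=3 S=104.0140 intr=0.0000 cont=0.2483 V=0.2483[hold]  S*(3)=64.4561
k=2: j=0 S=69.8075 intr=10.0525 cont=11.0778 V=11.0778[hold]; j=1 S=81.8800 intr=0.0000 cont=4.4052 V=4.4052[hold]; j=2 S=96.0403 intr=0.0000 cont=1.0875 V=1.0875[hold]  S*(2)=-
k=1: j=0 S=75.6032 intr=4.2568 cont=7.6661 V=7.6661[hold]; j=1 S=88.6780 intr=0.0000 cont=2.7135 V=2.7135[hold]  S*(1)=-
k=0: j=0 S=81.8800 intr=0.0000 cont=5.1361 V=5.1361[hold]  S*(0)=-

price = 5.1361
boundary = - - - 64.4561 59.5150 64.4561 69.8075
tree:
5.1361
7.6661 2.7135
11.0778 4.4052 1.0875
15.4039 6.9543 1.9579 0.2483
20.3450 10.5943 3.4652 0.5053 0.0000
24.9074 15.4039 5.9956 1.0282 0.0000 0.0000
29.1200 20.3450 10.0525 2.0921 0.0000 0.0000 0.0000
33.0097 24.9074 15.4039 4.2568 0.0000 0.0000 0.0000 0.0000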